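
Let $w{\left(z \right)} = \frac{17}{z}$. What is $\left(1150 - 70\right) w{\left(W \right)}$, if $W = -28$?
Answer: $- \frac{4590}{7} \approx -655.71$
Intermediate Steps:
$\left(1150 - 70\right) w{\left(W \right)} = \left(1150 - 70\right) \frac{17}{-28} = 1080 \cdot 17 \left(- \frac{1}{28}\right) = 1080 \left(- \frac{17}{28}\right) = - \frac{4590}{7}$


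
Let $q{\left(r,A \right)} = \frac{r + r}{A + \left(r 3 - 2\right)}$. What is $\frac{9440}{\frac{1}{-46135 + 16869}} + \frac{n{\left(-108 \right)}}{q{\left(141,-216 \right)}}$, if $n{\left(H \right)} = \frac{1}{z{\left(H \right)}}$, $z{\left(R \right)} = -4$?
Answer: $- \frac{311633733325}{1128} \approx -2.7627 \cdot 10^{8}$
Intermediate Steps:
$q{\left(r,A \right)} = \frac{2 r}{-2 + A + 3 r}$ ($q{\left(r,A \right)} = \frac{2 r}{A + \left(3 r - 2\right)} = \frac{2 r}{A + \left(-2 + 3 r\right)} = \frac{2 r}{-2 + A + 3 r}$)
$n{\left(H \right)} = - \frac{1}{4}$ ($n{\left(H \right)} = \frac{1}{-4} = - \frac{1}{4}$)
$\frac{9440}{\frac{1}{-46135 + 16869}} + \frac{n{\left(-108 \right)}}{q{\left(141,-216 \right)}} = \frac{9440}{\frac{1}{-46135 + 16869}} - \frac{1}{4 \cdot 2 \cdot 141 \frac{1}{-2 - 216 + 3 \cdot 141}} = \frac{9440}{\frac{1}{-29266}} - \frac{1}{4 \cdot 2 \cdot 141 \frac{1}{-2 - 216 + 423}} = \frac{9440}{- \frac{1}{29266}} - \frac{1}{4 \cdot 2 \cdot 141 \cdot \frac{1}{205}} = 9440 \left(-29266\right) - \frac{1}{4 \cdot 2 \cdot 141 \cdot \frac{1}{205}} = -276271040 - \frac{1}{4 \cdot \frac{282}{205}} = -276271040 - \frac{205}{1128} = - \frac{311633733325}{1128}$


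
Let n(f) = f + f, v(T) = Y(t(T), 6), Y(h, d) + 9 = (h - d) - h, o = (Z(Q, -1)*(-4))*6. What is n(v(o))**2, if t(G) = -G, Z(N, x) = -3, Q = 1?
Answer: 900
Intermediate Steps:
o = 72 (o = -3*(-4)*6 = 12*6 = 72)
Y(h, d) = -9 - d (Y(h, d) = -9 + ((h - d) - h) = -9 - d)
v(T) = -15 (v(T) = -9 - 1*6 = -9 - 6 = -15)
n(f) = 2*f
n(v(o))**2 = (2*(-15))**2 = (-30)**2 = 900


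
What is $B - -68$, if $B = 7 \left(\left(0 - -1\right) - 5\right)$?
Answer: $40$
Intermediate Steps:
$B = -28$ ($B = 7 \left(\left(0 + 1\right) - 5\right) = 7 \left(1 - 5\right) = 7 \left(-4\right) = -28$)
$B - -68 = -28 - -68 = -28 + 68 = 40$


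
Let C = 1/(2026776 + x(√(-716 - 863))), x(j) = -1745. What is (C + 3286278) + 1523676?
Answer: 9740305958575/2025031 ≈ 4.8100e+6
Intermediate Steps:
C = 1/2025031 (C = 1/(2026776 - 1745) = 1/2025031 ≈ 4.9382e-7)
(C + 3286278) + 1523676 = (1/2025031 + 3286278) + 1523676 = 6654814824619/2025031 + 1523676 = 9740305958575/2025031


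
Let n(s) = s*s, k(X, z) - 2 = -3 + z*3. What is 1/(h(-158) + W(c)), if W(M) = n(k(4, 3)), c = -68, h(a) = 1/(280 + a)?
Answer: 122/7809 ≈ 0.015623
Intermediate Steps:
k(X, z) = -1 + 3*z (k(X, z) = 2 + (-3 + z*3) = 2 + (-3 + 3*z) = -1 + 3*z)
n(s) = s²
W(M) = 64 (W(M) = (-1 + 3*3)² = (-1 + 9)² = 8² = 64)
1/(h(-158) + W(c)) = 1/(1/(280 - 158) + 64) = 1/(1/122 + 64) = 1/(7809/122) = 122/7809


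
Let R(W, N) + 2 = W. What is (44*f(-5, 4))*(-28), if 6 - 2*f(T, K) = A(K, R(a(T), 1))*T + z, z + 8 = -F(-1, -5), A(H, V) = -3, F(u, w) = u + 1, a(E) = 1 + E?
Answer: 616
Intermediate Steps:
F(u, w) = 1 + u
R(W, N) = -2 + W
z = -8 (z = -8 - (1 - 1) = -8 - 1*0 = -8 + 0 = -8)
f(T, K) = 7 + 3*T/2 (f(T, K) = 3 - (-3*T - 8)/2 = 3 - (-8 - 3*T)/2 = 3 + (4 + 3*T/2) = 7 + 3*T/2)
(44*f(-5, 4))*(-28) = (44*(7 + (3/2)*(-5)))*(-28) = (44*(7 - 15/2))*(-28) = (44*(-1/2))*(-28) = -22*(-28) = 616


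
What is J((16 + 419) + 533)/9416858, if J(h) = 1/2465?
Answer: 1/23212554970 ≈ 4.3080e-11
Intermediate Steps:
J(h) = 1/2465
J((16 + 419) + 533)/9416858 = (1/2465)/9416858 = (1/2465)*(1/9416858) = 1/23212554970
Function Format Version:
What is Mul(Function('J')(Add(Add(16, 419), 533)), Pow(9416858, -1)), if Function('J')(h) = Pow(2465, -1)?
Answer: Rational(1, 23212554970) ≈ 4.3080e-11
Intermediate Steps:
Function('J')(h) = Rational(1, 2465)
Mul(Function('J')(Add(Add(16, 419), 533)), Pow(9416858, -1)) = Mul(Rational(1, 2465), Pow(9416858, -1)) = Mul(Rational(1, 2465), Rational(1, 9416858)) = Rational(1, 23212554970)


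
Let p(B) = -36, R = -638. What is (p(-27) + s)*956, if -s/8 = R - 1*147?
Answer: 5969264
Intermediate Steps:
s = 6280 (s = -8*(-638 - 1*147) = -8*(-638 - 147) = -8*(-785) = 6280)
(p(-27) + s)*956 = (-36 + 6280)*956 = 6244*956 = 5969264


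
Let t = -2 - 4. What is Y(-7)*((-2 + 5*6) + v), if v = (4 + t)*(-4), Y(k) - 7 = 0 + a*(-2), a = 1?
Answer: 180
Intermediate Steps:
t = -6
Y(k) = 5 (Y(k) = 7 + (0 + 1*(-2)) = 7 + (0 - 2) = 7 - 2 = 5)
v = 8 (v = (4 - 6)*(-4) = -2*(-4) = 8)
Y(-7)*((-2 + 5*6) + v) = 5*((-2 + 5*6) + 8) = 5*((-2 + 30) + 8) = 5*(28 + 8) = 5*36 = 180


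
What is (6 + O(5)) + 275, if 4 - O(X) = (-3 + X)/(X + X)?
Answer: 1424/5 ≈ 284.80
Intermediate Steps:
O(X) = 4 - (-3 + X)/(2*X) (O(X) = 4 - (-3 + X)/(X + X) = 4 - (-3 + X)/(2*X))
(6 + O(5)) + 275 = (6 + (1/2)*(3 + 7*5)/5) + 275 = (6 + (1/2)*(1/5)*(3 + 35)) + 275 = (6 + (1/2)*(1/5)*38) + 275 = (6 + 19/5) + 275 = 49/5 + 275 = 1424/5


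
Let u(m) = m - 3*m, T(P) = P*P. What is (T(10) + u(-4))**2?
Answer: 11664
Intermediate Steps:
T(P) = P**2
u(m) = -2*m
(T(10) + u(-4))**2 = (10**2 - 2*(-4))**2 = (100 + 8)**2 = 108**2 = 11664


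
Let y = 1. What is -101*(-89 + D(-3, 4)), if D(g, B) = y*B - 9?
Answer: 9494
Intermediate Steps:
D(g, B) = -9 + B (D(g, B) = 1*B - 9 = B - 9 = -9 + B)
-101*(-89 + D(-3, 4)) = -101*(-89 + (-9 + 4)) = -101*(-89 - 5) = -101*(-94) = 9494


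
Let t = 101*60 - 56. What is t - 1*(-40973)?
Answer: 46977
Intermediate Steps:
t = 6004 (t = 6060 - 56 = 6004)
t - 1*(-40973) = 6004 - 1*(-40973) = 6004 + 40973 = 46977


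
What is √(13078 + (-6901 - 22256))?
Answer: I*√16079 ≈ 126.8*I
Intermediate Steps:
√(13078 + (-6901 - 22256)) = √(13078 - 29157) = √(-16079) = I*√16079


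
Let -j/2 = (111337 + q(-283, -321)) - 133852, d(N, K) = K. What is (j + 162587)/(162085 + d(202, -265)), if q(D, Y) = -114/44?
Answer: 570961/445005 ≈ 1.2830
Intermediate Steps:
q(D, Y) = -57/22 (q(D, Y) = -114*1/44 = -57/22)
j = 495387/11 (j = -2*((111337 - 57/22) - 133852) = -2*(2449357/22 - 133852) = -2*(-495387/22) = 495387/11 ≈ 45035.)
(j + 162587)/(162085 + d(202, -265)) = (495387/11 + 162587)/(162085 - 265) = (2283844/11)/161820 = (2283844/11)*(1/161820) = 570961/445005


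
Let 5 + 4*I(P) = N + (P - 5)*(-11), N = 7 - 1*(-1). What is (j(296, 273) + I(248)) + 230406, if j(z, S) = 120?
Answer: 459717/2 ≈ 2.2986e+5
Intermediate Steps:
N = 8 (N = 7 + 1 = 8)
I(P) = 29/2 - 11*P/4 (I(P) = -5/4 + (8 + (P - 5)*(-11))/4 = -5/4 + (8 + (-5 + P)*(-11))/4 = -5/4 + (8 + (55 - 11*P))/4 = -5/4 + (63 - 11*P)/4 = -5/4 + (63/4 - 11*P/4) = 29/2 - 11*P/4)
(j(296, 273) + I(248)) + 230406 = (120 + (29/2 - 11/4*248)) + 230406 = (120 + (29/2 - 682)) + 230406 = (120 - 1335/2) + 230406 = -1095/2 + 230406 = 459717/2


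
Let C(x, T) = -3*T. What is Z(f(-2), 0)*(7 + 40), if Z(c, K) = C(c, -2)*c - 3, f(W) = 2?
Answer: 423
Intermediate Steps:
Z(c, K) = -3 + 6*c (Z(c, K) = (-3*(-2))*c - 3 = 6*c - 3 = -3 + 6*c)
Z(f(-2), 0)*(7 + 40) = (-3 + 6*2)*(7 + 40) = (-3 + 12)*47 = 9*47 = 423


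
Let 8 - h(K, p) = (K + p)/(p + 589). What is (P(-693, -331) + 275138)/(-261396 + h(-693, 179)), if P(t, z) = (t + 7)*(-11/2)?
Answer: -107101824/100372735 ≈ -1.0670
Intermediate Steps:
h(K, p) = 8 - (K + p)/(589 + p) (h(K, p) = 8 - (K + p)/(p + 589) = 8 - (K + p)/(589 + p))
P(t, z) = -77/2 - 11*t/2 (P(t, z) = (7 + t)*(-11*1/2) = (7 + t)*(-11/2) = -77/2 - 11*t/2)
(P(-693, -331) + 275138)/(-261396 + h(-693, 179)) = ((-77/2 - 11/2*(-693)) + 275138)/(-261396 + (4712 - 1*(-693) + 7*179)/(589 + 179)) = ((-77/2 + 7623/2) + 275138)/(-261396 + (4712 + 693 + 1253)/768) = (3773 + 275138)/(-261396 + (1/768)*6658) = 278911/(-261396 + 3329/384) = 278911/(-100372735/384) = 278911*(-384/100372735) = -107101824/100372735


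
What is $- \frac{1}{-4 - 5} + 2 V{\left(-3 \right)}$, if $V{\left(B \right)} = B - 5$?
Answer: $- \frac{143}{9} \approx -15.889$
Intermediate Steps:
$V{\left(B \right)} = -5 + B$
$- \frac{1}{-4 - 5} + 2 V{\left(-3 \right)} = - \frac{1}{-4 - 5} + 2 \left(-5 - 3\right) = - \frac{1}{-9} + 2 \left(-8\right) = \left(-1\right) \left(- \frac{1}{9}\right) - 16 = \frac{1}{9} - 16 = - \frac{143}{9}$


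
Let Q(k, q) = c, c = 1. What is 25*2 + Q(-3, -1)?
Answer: 51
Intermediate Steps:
Q(k, q) = 1
25*2 + Q(-3, -1) = 25*2 + 1 = 50 + 1 = 51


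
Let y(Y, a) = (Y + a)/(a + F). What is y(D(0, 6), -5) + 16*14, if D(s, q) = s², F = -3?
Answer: 1797/8 ≈ 224.63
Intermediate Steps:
y(Y, a) = (Y + a)/(-3 + a) (y(Y, a) = (Y + a)/(a - 3) = (Y + a)/(-3 + a))
y(D(0, 6), -5) + 16*14 = (0² - 5)/(-3 - 5) + 16*14 = (0 - 5)/(-8) + 224 = -⅛*(-5) + 224 = 5/8 + 224 = 1797/8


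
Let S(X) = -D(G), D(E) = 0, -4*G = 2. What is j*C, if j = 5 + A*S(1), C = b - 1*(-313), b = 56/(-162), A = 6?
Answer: 126625/81 ≈ 1563.3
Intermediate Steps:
G = -½ (G = -¼*2 = -½ ≈ -0.50000)
b = -28/81 (b = 56*(-1/162) = -28/81 ≈ -0.34568)
S(X) = 0 (S(X) = -1*0 = 0)
C = 25325/81 (C = -28/81 - 1*(-313) = -28/81 + 313 = 25325/81 ≈ 312.65)
j = 5 (j = 5 + 6*0 = 5 + 0 = 5)
j*C = 5*(25325/81) = 126625/81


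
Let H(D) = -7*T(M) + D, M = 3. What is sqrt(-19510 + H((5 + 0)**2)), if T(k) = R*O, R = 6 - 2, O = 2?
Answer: I*sqrt(19541) ≈ 139.79*I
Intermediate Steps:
R = 4
T(k) = 8 (T(k) = 4*2 = 8)
H(D) = -56 + D (H(D) = -7*8 + D = -56 + D)
sqrt(-19510 + H((5 + 0)**2)) = sqrt(-19510 + (-56 + (5 + 0)**2)) = sqrt(-19510 + (-56 + 5**2)) = sqrt(-19510 + (-56 + 25)) = sqrt(-19510 - 31) = sqrt(-19541) = I*sqrt(19541)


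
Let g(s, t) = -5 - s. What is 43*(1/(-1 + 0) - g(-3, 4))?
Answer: 43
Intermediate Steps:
43*(1/(-1 + 0) - g(-3, 4)) = 43*(1/(-1 + 0) - (-5 - 1*(-3))) = 43*(1/(-1) - (-5 + 3)) = 43*(-1 - 1*(-2)) = 43*(-1 + 2) = 43*1 = 43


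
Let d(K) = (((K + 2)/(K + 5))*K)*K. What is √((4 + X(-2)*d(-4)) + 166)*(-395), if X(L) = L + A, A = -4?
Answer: -395*√362 ≈ -7515.4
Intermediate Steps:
d(K) = K²*(2 + K)/(5 + K) (d(K) = (((2 + K)/(5 + K))*K)*K = (K*(2 + K)/(5 + K))*K = K²*(2 + K)/(5 + K))
X(L) = -4 + L (X(L) = L - 4 = -4 + L)
√((4 + X(-2)*d(-4)) + 166)*(-395) = √((4 + (-4 - 2)*((-4)²*(2 - 4)/(5 - 4))) + 166)*(-395) = √((4 - 96*(-2)/1) + 166)*(-395) = √((4 - 96*(-2)) + 166)*(-395) = √((4 - 6*(-32)) + 166)*(-395) = √((4 + 192) + 166)*(-395) = √(196 + 166)*(-395) = √362*(-395) = -395*√362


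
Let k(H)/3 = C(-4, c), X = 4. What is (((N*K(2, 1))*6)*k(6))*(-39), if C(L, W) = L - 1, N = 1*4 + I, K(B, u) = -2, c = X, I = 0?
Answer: -28080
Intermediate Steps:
c = 4
N = 4 (N = 1*4 + 0 = 4 + 0 = 4)
C(L, W) = -1 + L
k(H) = -15 (k(H) = 3*(-1 - 4) = 3*(-5) = -15)
(((N*K(2, 1))*6)*k(6))*(-39) = (((4*(-2))*6)*(-15))*(-39) = (-8*6*(-15))*(-39) = -48*(-15)*(-39) = 720*(-39) = -28080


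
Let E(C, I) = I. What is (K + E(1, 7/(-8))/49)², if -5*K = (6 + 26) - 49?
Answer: 896809/78400 ≈ 11.439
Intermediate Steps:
K = 17/5 (K = -((6 + 26) - 49)/5 = -(32 - 49)/5 = -⅕*(-17) = 17/5 ≈ 3.4000)
(K + E(1, 7/(-8))/49)² = (17/5 + (7/(-8))/49)² = (17/5 + (7*(-⅛))*(1/49))² = (17/5 - 7/8*1/49)² = (17/5 - 1/56)² = (947/280)² = 896809/78400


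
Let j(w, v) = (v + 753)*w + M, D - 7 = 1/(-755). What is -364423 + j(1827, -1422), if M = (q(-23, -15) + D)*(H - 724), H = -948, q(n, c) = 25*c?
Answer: -733397778/755 ≈ -9.7139e+5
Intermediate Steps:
D = 5284/755 (D = 7 + 1/(-755) = 7 - 1/755 = 5284/755 ≈ 6.9987)
M = 464550152/755 (M = (25*(-15) + 5284/755)*(-948 - 724) = (-375 + 5284/755)*(-1672) = -277841/755*(-1672) = 464550152/755 ≈ 6.1530e+5)
j(w, v) = 464550152/755 + w*(753 + v) (j(w, v) = (v + 753)*w + 464550152/755 = (753 + v)*w + 464550152/755 = w*(753 + v) + 464550152/755 = 464550152/755 + w*(753 + v))
-364423 + j(1827, -1422) = -364423 + (464550152/755 + 753*1827 - 1422*1827) = -364423 + (464550152/755 + 1375731 - 2597994) = -364423 - 458258413/755 = -733397778/755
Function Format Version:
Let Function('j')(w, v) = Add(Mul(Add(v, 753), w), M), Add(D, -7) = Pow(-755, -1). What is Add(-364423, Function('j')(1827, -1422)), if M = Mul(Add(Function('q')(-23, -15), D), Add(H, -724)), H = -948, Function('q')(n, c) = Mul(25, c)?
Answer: Rational(-733397778, 755) ≈ -9.7139e+5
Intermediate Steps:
D = Rational(5284, 755) (D = Add(7, Pow(-755, -1)) = Add(7, Rational(-1, 755)) = Rational(5284, 755) ≈ 6.9987)
M = Rational(464550152, 755) (M = Mul(Add(Mul(25, -15), Rational(5284, 755)), Add(-948, -724)) = Mul(Add(-375, Rational(5284, 755)), -1672) = Mul(Rational(-277841, 755), -1672) = Rational(464550152, 755) ≈ 6.1530e+5)
Function('j')(w, v) = Add(Rational(464550152, 755), Mul(w, Add(753, v))) (Function('j')(w, v) = Add(Mul(Add(v, 753), w), Rational(464550152, 755)) = Add(Mul(Add(753, v), w), Rational(464550152, 755)) = Add(Mul(w, Add(753, v)), Rational(464550152, 755)) = Add(Rational(464550152, 755), Mul(w, Add(753, v))))
Add(-364423, Function('j')(1827, -1422)) = Add(-364423, Add(Rational(464550152, 755), Mul(753, 1827), Mul(-1422, 1827))) = Add(-364423, Add(Rational(464550152, 755), 1375731, -2597994)) = Add(-364423, Rational(-458258413, 755)) = Rational(-733397778, 755)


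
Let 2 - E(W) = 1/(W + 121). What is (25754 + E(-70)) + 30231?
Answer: 2855336/51 ≈ 55987.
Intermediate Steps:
E(W) = 2 - 1/(121 + W) (E(W) = 2 - 1/(W + 121) = 2 - 1/(121 + W))
(25754 + E(-70)) + 30231 = (25754 + (241 + 2*(-70))/(121 - 70)) + 30231 = (25754 + (241 - 140)/51) + 30231 = (25754 + (1/51)*101) + 30231 = (25754 + 101/51) + 30231 = 1313555/51 + 30231 = 2855336/51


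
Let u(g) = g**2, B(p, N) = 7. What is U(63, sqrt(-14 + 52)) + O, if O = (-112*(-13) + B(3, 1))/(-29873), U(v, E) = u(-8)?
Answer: 1910409/29873 ≈ 63.951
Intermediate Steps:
U(v, E) = 64 (U(v, E) = (-8)**2 = 64)
O = -1463/29873 (O = (-112*(-13) + 7)/(-29873) = (1456 + 7)*(-1/29873) = 1463*(-1/29873) = -1463/29873 ≈ -0.048974)
U(63, sqrt(-14 + 52)) + O = 64 - 1463/29873 = 1910409/29873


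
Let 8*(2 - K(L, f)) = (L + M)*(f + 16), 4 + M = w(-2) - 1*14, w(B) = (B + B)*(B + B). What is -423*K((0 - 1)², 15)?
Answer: -19881/8 ≈ -2485.1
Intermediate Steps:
w(B) = 4*B² (w(B) = (2*B)*(2*B) = 4*B²)
M = -2 (M = -4 + (4*(-2)² - 1*14) = -4 + (4*4 - 14) = -4 + (16 - 14) = -4 + 2 = -2)
K(L, f) = 2 - (-2 + L)*(16 + f)/8 (K(L, f) = 2 - (L - 2)*(f + 16)/8 = 2 - (-2 + L)*(16 + f)/8)
-423*K((0 - 1)², 15) = -423*(6 - 2*(0 - 1)² + (¼)*15 - ⅛*(0 - 1)²*15) = -423*(6 - 2*(-1)² + 15/4 - ⅛*(-1)²*15) = -423*(6 - 2*1 + 15/4 - ⅛*1*15) = -423*(6 - 2 + 15/4 - 15/8) = -423*47/8 = -19881/8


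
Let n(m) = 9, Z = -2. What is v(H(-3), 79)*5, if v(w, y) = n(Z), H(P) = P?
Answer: 45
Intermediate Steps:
v(w, y) = 9
v(H(-3), 79)*5 = 9*5 = 45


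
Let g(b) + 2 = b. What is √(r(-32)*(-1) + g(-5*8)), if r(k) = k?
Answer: I*√10 ≈ 3.1623*I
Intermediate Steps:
g(b) = -2 + b
√(r(-32)*(-1) + g(-5*8)) = √(-32*(-1) + (-2 - 5*8)) = √(32 + (-2 - 40)) = √(32 - 42) = √(-10) = I*√10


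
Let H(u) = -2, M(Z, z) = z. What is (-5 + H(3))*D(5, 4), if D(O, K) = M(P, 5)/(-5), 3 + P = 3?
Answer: 7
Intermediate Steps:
P = 0 (P = -3 + 3 = 0)
D(O, K) = -1 (D(O, K) = 5/(-5) = 5*(-⅕) = -1)
(-5 + H(3))*D(5, 4) = (-5 - 2)*(-1) = -7*(-1) = 7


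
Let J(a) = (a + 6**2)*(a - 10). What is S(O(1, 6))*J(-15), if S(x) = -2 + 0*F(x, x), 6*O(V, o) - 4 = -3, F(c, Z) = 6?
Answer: 1050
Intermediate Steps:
O(V, o) = 1/6 (O(V, o) = 2/3 + (1/6)*(-3) = 2/3 - 1/2 = 1/6)
J(a) = (-10 + a)*(36 + a) (J(a) = (a + 36)*(-10 + a) = (36 + a)*(-10 + a) = (-10 + a)*(36 + a))
S(x) = -2 (S(x) = -2 + 0*6 = -2 + 0 = -2)
S(O(1, 6))*J(-15) = -2*(-360 + (-15)**2 + 26*(-15)) = -2*(-360 + 225 - 390) = -2*(-525) = 1050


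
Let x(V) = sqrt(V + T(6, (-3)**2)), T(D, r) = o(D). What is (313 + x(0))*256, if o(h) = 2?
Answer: 80128 + 256*sqrt(2) ≈ 80490.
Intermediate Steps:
T(D, r) = 2
x(V) = sqrt(2 + V) (x(V) = sqrt(V + 2) = sqrt(2 + V))
(313 + x(0))*256 = (313 + sqrt(2 + 0))*256 = (313 + sqrt(2))*256 = 80128 + 256*sqrt(2)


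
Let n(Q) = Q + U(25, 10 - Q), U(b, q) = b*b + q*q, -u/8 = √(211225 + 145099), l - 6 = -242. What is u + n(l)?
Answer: 60905 - 16*√89081 ≈ 56130.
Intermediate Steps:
l = -236 (l = 6 - 242 = -236)
u = -16*√89081 (u = -8*√(211225 + 145099) = -16*√89081 ≈ -4775.4)
U(b, q) = b² + q²
n(Q) = 625 + Q + (10 - Q)² (n(Q) = Q + (25² + (10 - Q)²) = Q + (625 + (10 - Q)²) = 625 + Q + (10 - Q)²)
u + n(l) = -16*√89081 + (625 - 236 + (-10 - 236)²) = -16*√89081 + (625 - 236 + (-246)²) = -16*√89081 + (625 - 236 + 60516) = -16*√89081 + 60905 = 60905 - 16*√89081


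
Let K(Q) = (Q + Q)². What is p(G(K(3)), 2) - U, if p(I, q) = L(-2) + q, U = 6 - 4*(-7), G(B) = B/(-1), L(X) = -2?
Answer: -34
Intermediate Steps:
K(Q) = 4*Q² (K(Q) = (2*Q)² = 4*Q²)
G(B) = -B (G(B) = B*(-1) = -B)
U = 34 (U = 6 + 28 = 34)
p(I, q) = -2 + q
p(G(K(3)), 2) - U = (-2 + 2) - 1*34 = 0 - 34 = -34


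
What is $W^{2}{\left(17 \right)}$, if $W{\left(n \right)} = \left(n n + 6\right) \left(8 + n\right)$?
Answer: $54390625$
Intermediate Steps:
$W{\left(n \right)} = \left(6 + n^{2}\right) \left(8 + n\right)$ ($W{\left(n \right)} = \left(n^{2} + 6\right) \left(8 + n\right) = \left(6 + n^{2}\right) \left(8 + n\right)$)
$W^{2}{\left(17 \right)} = \left(48 + 17^{3} + 6 \cdot 17 + 8 \cdot 17^{2}\right)^{2} = \left(48 + 4913 + 102 + 8 \cdot 289\right)^{2} = \left(48 + 4913 + 102 + 2312\right)^{2} = 7375^{2} = 54390625$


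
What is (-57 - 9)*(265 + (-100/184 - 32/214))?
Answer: -42930327/2461 ≈ -17444.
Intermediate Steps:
(-57 - 9)*(265 + (-100/184 - 32/214)) = -66*(265 + (-100*1/184 - 32*1/214)) = -66*(265 + (-25/46 - 16/107)) = -66*(265 - 3411/4922) = -66*1300919/4922 = -42930327/2461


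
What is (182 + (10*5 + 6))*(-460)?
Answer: -109480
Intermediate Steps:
(182 + (10*5 + 6))*(-460) = (182 + (50 + 6))*(-460) = (182 + 56)*(-460) = 238*(-460) = -109480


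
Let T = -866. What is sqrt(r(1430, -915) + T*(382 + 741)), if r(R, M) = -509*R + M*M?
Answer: 3*I*sqrt(95907) ≈ 929.07*I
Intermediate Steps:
r(R, M) = M**2 - 509*R (r(R, M) = -509*R + M**2 = M**2 - 509*R)
sqrt(r(1430, -915) + T*(382 + 741)) = sqrt(((-915)**2 - 509*1430) - 866*(382 + 741)) = sqrt((837225 - 727870) - 866*1123) = sqrt(109355 - 972518) = sqrt(-863163) = 3*I*sqrt(95907)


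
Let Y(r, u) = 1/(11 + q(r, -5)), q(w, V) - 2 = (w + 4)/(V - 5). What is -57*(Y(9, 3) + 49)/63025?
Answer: -109117/2457975 ≈ -0.044393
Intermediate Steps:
q(w, V) = 2 + (4 + w)/(-5 + V) (q(w, V) = 2 + (w + 4)/(V - 5) = 2 + (4 + w)/(-5 + V))
Y(r, u) = 1/(63/5 - r/10) (Y(r, u) = 1/(11 + (-6 + r + 2*(-5))/(-5 - 5)) = 1/(11 + (-6 + r - 10)/(-10)) = 1/(11 - (-16 + r)/10) = 1/(11 + (8/5 - r/10)) = 1/(63/5 - r/10))
-57*(Y(9, 3) + 49)/63025 = -57*(-10/(-126 + 9) + 49)/63025 = -57*(-10/(-117) + 49)*(1/63025) = -57*(-10*(-1/117) + 49)*(1/63025) = -57*(10/117 + 49)*(1/63025) = -57*5743/117*(1/63025) = -109117/39*1/63025 = -109117/2457975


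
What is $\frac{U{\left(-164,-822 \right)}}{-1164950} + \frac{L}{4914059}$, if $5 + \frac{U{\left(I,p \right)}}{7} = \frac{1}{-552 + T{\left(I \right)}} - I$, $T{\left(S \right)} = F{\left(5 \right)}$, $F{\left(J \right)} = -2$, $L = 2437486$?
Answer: $\frac{314016067337739}{634289339951140} \approx 0.49507$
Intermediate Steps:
$T{\left(S \right)} = -2$
$U{\left(I,p \right)} = - \frac{19397}{554} - 7 I$ ($U{\left(I,p \right)} = -35 + 7 \left(\frac{1}{-552 - 2} - I\right) = -35 + 7 \left(\frac{1}{-554} - I\right) = -35 + 7 \left(- \frac{1}{554} - I\right) = -35 - \left(\frac{7}{554} + 7 I\right) = - \frac{19397}{554} - 7 I$)
$\frac{U{\left(-164,-822 \right)}}{-1164950} + \frac{L}{4914059} = \frac{- \frac{19397}{554} - -1148}{-1164950} + \frac{2437486}{4914059} = \left(- \frac{19397}{554} + 1148\right) \left(- \frac{1}{1164950}\right) + 2437486 \cdot \frac{1}{4914059} = \frac{616595}{554} \left(- \frac{1}{1164950}\right) + \frac{2437486}{4914059} = - \frac{123319}{129076460} + \frac{2437486}{4914059} = \frac{314016067337739}{634289339951140}$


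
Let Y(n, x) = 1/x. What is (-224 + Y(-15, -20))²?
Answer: 20079361/400 ≈ 50198.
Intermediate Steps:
(-224 + Y(-15, -20))² = (-224 + 1/(-20))² = (-224 - 1/20)² = (-4481/20)² = 20079361/400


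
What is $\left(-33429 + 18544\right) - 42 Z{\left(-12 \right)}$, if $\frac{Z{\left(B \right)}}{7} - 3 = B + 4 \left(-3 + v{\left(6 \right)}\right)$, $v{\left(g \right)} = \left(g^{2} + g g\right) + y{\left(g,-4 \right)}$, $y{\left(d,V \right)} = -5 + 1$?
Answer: $-88679$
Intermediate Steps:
$y{\left(d,V \right)} = -4$
$v{\left(g \right)} = -4 + 2 g^{2}$ ($v{\left(g \right)} = \left(g^{2} + g g\right) - 4 = \left(g^{2} + g^{2}\right) - 4 = 2 g^{2} - 4 = -4 + 2 g^{2}$)
$Z{\left(B \right)} = 1841 + 7 B$ ($Z{\left(B \right)} = 21 + 7 \left(B + 4 \left(-3 - \left(4 - 2 \cdot 6^{2}\right)\right)\right) = 21 + 7 \left(B + 4 \left(-3 + \left(-4 + 2 \cdot 36\right)\right)\right) = 21 + 7 \left(B + 4 \left(-3 + \left(-4 + 72\right)\right)\right) = 21 + 7 \left(B + 4 \left(-3 + 68\right)\right) = 21 + 7 \left(B + 4 \cdot 65\right) = 21 + 7 \left(B + 260\right) = 21 + 7 \left(260 + B\right) = 21 + \left(1820 + 7 B\right) = 1841 + 7 B$)
$\left(-33429 + 18544\right) - 42 Z{\left(-12 \right)} = \left(-33429 + 18544\right) - 42 \left(1841 + 7 \left(-12\right)\right) = -14885 - 42 \left(1841 - 84\right) = -14885 - 73794 = -88679$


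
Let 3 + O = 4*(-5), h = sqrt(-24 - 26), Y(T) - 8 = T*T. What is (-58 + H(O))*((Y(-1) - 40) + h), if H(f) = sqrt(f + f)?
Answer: (31 - 5*I*sqrt(2))*(58 - I*sqrt(46)) ≈ 1750.0 - 620.37*I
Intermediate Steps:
Y(T) = 8 + T**2 (Y(T) = 8 + T*T = 8 + T**2)
h = 5*I*sqrt(2) (h = sqrt(-50) = 5*I*sqrt(2) ≈ 7.0711*I)
O = -23 (O = -3 + 4*(-5) = -3 - 20 = -23)
H(f) = sqrt(2)*sqrt(f) (H(f) = sqrt(2*f) = sqrt(2)*sqrt(f))
(-58 + H(O))*((Y(-1) - 40) + h) = (-58 + sqrt(2)*sqrt(-23))*(((8 + (-1)**2) - 40) + 5*I*sqrt(2)) = (-58 + sqrt(2)*(I*sqrt(23)))*(((8 + 1) - 40) + 5*I*sqrt(2)) = (-58 + I*sqrt(46))*((9 - 40) + 5*I*sqrt(2)) = (-58 + I*sqrt(46))*(-31 + 5*I*sqrt(2))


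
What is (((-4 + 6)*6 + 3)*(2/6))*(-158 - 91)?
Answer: -1245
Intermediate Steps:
(((-4 + 6)*6 + 3)*(2/6))*(-158 - 91) = ((2*6 + 3)*(2*(⅙)))*(-249) = ((12 + 3)*(⅓))*(-249) = (15*(⅓))*(-249) = 5*(-249) = -1245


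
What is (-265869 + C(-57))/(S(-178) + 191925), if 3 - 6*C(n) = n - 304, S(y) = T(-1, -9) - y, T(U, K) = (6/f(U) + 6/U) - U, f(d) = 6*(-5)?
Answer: -3987125/2881467 ≈ -1.3837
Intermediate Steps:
f(d) = -30
T(U, K) = -⅕ - U + 6/U (T(U, K) = (6/(-30) + 6/U) - U = (6*(-1/30) + 6/U) - U = (-⅕ + 6/U) - U = -⅕ - U + 6/U)
S(y) = -26/5 - y (S(y) = (-⅕ - 1*(-1) + 6/(-1)) - y = (-⅕ + 1 + 6*(-1)) - y = (-⅕ + 1 - 6) - y = -26/5 - y)
C(n) = 307/6 - n/6 (C(n) = ½ - (n - 304)/6 = ½ - (-304 + n)/6 = ½ + (152/3 - n/6) = 307/6 - n/6)
(-265869 + C(-57))/(S(-178) + 191925) = (-265869 + (307/6 - ⅙*(-57)))/((-26/5 - 1*(-178)) + 191925) = (-265869 + (307/6 + 19/2))/((-26/5 + 178) + 191925) = (-265869 + 182/3)/(864/5 + 191925) = -797425/(3*960489/5) = -797425/3*5/960489 = -3987125/2881467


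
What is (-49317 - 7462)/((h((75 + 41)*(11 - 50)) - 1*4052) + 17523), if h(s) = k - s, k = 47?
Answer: -56779/18042 ≈ -3.1470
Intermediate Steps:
h(s) = 47 - s
(-49317 - 7462)/((h((75 + 41)*(11 - 50)) - 1*4052) + 17523) = (-49317 - 7462)/(((47 - (75 + 41)*(11 - 50)) - 1*4052) + 17523) = -56779/(((47 - 116*(-39)) - 4052) + 17523) = -56779/(((47 - 1*(-4524)) - 4052) + 17523) = -56779/(((47 + 4524) - 4052) + 17523) = -56779/((4571 - 4052) + 17523) = -56779/(519 + 17523) = -56779/18042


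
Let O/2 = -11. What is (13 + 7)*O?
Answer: -440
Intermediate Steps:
O = -22 (O = 2*(-11) = -22)
(13 + 7)*O = (13 + 7)*(-22) = 20*(-22) = -440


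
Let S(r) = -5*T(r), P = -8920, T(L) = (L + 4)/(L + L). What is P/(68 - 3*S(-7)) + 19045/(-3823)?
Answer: -496404105/3811531 ≈ -130.24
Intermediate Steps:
T(L) = (4 + L)/(2*L) (T(L) = (4 + L)/((2*L)) = (4 + L)*(1/(2*L)) = (4 + L)/(2*L))
S(r) = -5*(4 + r)/(2*r)
P/(68 - 3*S(-7)) + 19045/(-3823) = -8920/(68 - 3*(-5/2 - 10/(-7))) + 19045/(-3823) = -8920/(68 - 3*(-5/2 - 10*(-⅐))) + 19045*(-1/3823) = -8920/(68 - 3*(-5/2 + 10/7)) - 19045/3823 = -8920/(68 - 3*(-15/14)) - 19045/3823 = -8920/(68 + 45/14) - 19045/3823 = -8920/997/14 - 19045/3823 = -8920*14/997 - 19045/3823 = -124880/997 - 19045/3823 = -496404105/3811531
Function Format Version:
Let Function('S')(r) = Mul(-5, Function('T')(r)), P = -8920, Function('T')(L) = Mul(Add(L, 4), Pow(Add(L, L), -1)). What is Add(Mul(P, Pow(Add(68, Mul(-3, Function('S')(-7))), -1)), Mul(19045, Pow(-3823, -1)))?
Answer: Rational(-496404105, 3811531) ≈ -130.24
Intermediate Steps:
Function('T')(L) = Mul(Rational(1, 2), Pow(L, -1), Add(4, L)) (Function('T')(L) = Mul(Add(4, L), Pow(Mul(2, L), -1)) = Mul(Add(4, L), Mul(Rational(1, 2), Pow(L, -1))) = Mul(Rational(1, 2), Pow(L, -1), Add(4, L)))
Function('S')(r) = Mul(Rational(-5, 2), Pow(r, -1), Add(4, r)) (Function('S')(r) = Mul(-5, Mul(Rational(1, 2), Pow(r, -1), Add(4, r))) = Mul(Rational(-5, 2), Pow(r, -1), Add(4, r)))
Add(Mul(P, Pow(Add(68, Mul(-3, Function('S')(-7))), -1)), Mul(19045, Pow(-3823, -1))) = Add(Mul(-8920, Pow(Add(68, Mul(-3, Add(Rational(-5, 2), Mul(-10, Pow(-7, -1))))), -1)), Mul(19045, Pow(-3823, -1))) = Add(Mul(-8920, Pow(Add(68, Mul(-3, Add(Rational(-5, 2), Mul(-10, Rational(-1, 7))))), -1)), Mul(19045, Rational(-1, 3823))) = Add(Mul(-8920, Pow(Add(68, Mul(-3, Add(Rational(-5, 2), Rational(10, 7)))), -1)), Rational(-19045, 3823)) = Add(Mul(-8920, Pow(Add(68, Mul(-3, Rational(-15, 14))), -1)), Rational(-19045, 3823)) = Add(Mul(-8920, Pow(Add(68, Rational(45, 14)), -1)), Rational(-19045, 3823)) = Add(Mul(-8920, Pow(Rational(997, 14), -1)), Rational(-19045, 3823)) = Add(Mul(-8920, Rational(14, 997)), Rational(-19045, 3823)) = Add(Rational(-124880, 997), Rational(-19045, 3823)) = Rational(-496404105, 3811531)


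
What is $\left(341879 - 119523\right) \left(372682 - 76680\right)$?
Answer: $65817820712$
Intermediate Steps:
$\left(341879 - 119523\right) \left(372682 - 76680\right) = 222356 \cdot 296002 = 65817820712$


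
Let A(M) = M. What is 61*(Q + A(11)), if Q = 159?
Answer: 10370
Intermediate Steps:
61*(Q + A(11)) = 61*(159 + 11) = 61*170 = 10370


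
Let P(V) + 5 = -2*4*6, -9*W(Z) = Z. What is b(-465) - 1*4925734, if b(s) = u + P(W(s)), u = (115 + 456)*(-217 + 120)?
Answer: -4981174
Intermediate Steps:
W(Z) = -Z/9
u = -55387 (u = 571*(-97) = -55387)
P(V) = -53 (P(V) = -5 - 2*4*6 = -5 - 8*6 = -5 - 48 = -53)
b(s) = -55440 (b(s) = -55387 - 53 = -55440)
b(-465) - 1*4925734 = -55440 - 1*4925734 = -55440 - 4925734 = -4981174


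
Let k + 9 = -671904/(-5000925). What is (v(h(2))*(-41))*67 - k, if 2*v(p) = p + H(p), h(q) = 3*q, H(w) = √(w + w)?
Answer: -13722762168/1666975 - 2747*√3 ≈ -12990.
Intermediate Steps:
H(w) = √2*√w (H(w) = √(2*w) = √2*√w)
v(p) = p/2 + √2*√p/2 (v(p) = (p + √2*√p)/2 = p/2 + √2*√p/2)
k = -14778807/1666975 (k = -9 - 671904/(-5000925) = -9 - 671904*(-1/5000925) = -9 + 223968/1666975 = -14778807/1666975 ≈ -8.8656)
(v(h(2))*(-41))*67 - k = (((3*2)/2 + √2*√(3*2)/2)*(-41))*67 - 1*(-14778807/1666975) = (((½)*6 + √2*√6/2)*(-41))*67 + 14778807/1666975 = ((3 + √3)*(-41))*67 + 14778807/1666975 = (-123 - 41*√3)*67 + 14778807/1666975 = (-8241 - 2747*√3) + 14778807/1666975 = -13722762168/1666975 - 2747*√3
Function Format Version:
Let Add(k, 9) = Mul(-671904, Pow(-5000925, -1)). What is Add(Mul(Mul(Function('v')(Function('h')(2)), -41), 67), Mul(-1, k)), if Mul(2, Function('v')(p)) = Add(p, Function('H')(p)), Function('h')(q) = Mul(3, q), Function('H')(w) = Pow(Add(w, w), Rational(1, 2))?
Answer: Add(Rational(-13722762168, 1666975), Mul(-2747, Pow(3, Rational(1, 2)))) ≈ -12990.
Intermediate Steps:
Function('H')(w) = Mul(Pow(2, Rational(1, 2)), Pow(w, Rational(1, 2))) (Function('H')(w) = Pow(Mul(2, w), Rational(1, 2)) = Mul(Pow(2, Rational(1, 2)), Pow(w, Rational(1, 2))))
Function('v')(p) = Add(Mul(Rational(1, 2), p), Mul(Rational(1, 2), Pow(2, Rational(1, 2)), Pow(p, Rational(1, 2)))) (Function('v')(p) = Mul(Rational(1, 2), Add(p, Mul(Pow(2, Rational(1, 2)), Pow(p, Rational(1, 2))))) = Add(Mul(Rational(1, 2), p), Mul(Rational(1, 2), Pow(2, Rational(1, 2)), Pow(p, Rational(1, 2)))))
k = Rational(-14778807, 1666975) (k = Add(-9, Mul(-671904, Pow(-5000925, -1))) = Add(-9, Mul(-671904, Rational(-1, 5000925))) = Add(-9, Rational(223968, 1666975)) = Rational(-14778807, 1666975) ≈ -8.8656)
Add(Mul(Mul(Function('v')(Function('h')(2)), -41), 67), Mul(-1, k)) = Add(Mul(Mul(Add(Mul(Rational(1, 2), Mul(3, 2)), Mul(Rational(1, 2), Pow(2, Rational(1, 2)), Pow(Mul(3, 2), Rational(1, 2)))), -41), 67), Mul(-1, Rational(-14778807, 1666975))) = Add(Mul(Mul(Add(Mul(Rational(1, 2), 6), Mul(Rational(1, 2), Pow(2, Rational(1, 2)), Pow(6, Rational(1, 2)))), -41), 67), Rational(14778807, 1666975)) = Add(Mul(Mul(Add(3, Pow(3, Rational(1, 2))), -41), 67), Rational(14778807, 1666975)) = Add(Mul(Add(-123, Mul(-41, Pow(3, Rational(1, 2)))), 67), Rational(14778807, 1666975)) = Add(Add(-8241, Mul(-2747, Pow(3, Rational(1, 2)))), Rational(14778807, 1666975)) = Add(Rational(-13722762168, 1666975), Mul(-2747, Pow(3, Rational(1, 2))))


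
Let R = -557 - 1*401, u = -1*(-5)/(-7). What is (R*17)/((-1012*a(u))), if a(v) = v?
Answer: -57001/2530 ≈ -22.530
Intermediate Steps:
u = -5/7 (u = 5*(-1/7) = -5/7 ≈ -0.71429)
R = -958 (R = -557 - 401 = -958)
(R*17)/((-1012*a(u))) = (-958*17)/((-1012*(-5/7))) = -16286/5060/7 = -16286*7/5060 = -57001/2530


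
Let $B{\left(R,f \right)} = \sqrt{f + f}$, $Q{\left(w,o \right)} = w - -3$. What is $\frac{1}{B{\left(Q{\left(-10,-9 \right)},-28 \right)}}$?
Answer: $- \frac{i \sqrt{14}}{28} \approx - 0.13363 i$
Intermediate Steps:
$Q{\left(w,o \right)} = 3 + w$ ($Q{\left(w,o \right)} = w + 3 = 3 + w$)
$B{\left(R,f \right)} = \sqrt{2} \sqrt{f}$ ($B{\left(R,f \right)} = \sqrt{2 f} = \sqrt{2} \sqrt{f}$)
$\frac{1}{B{\left(Q{\left(-10,-9 \right)},-28 \right)}} = \frac{1}{\sqrt{2} \sqrt{-28}} = \frac{1}{\sqrt{2} \cdot 2 i \sqrt{7}} = \frac{1}{2 i \sqrt{14}} = - \frac{i \sqrt{14}}{28}$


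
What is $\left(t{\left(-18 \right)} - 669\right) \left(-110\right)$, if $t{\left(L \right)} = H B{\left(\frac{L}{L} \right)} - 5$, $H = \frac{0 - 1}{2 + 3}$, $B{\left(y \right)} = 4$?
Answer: $74228$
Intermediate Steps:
$H = - \frac{1}{5} \approx -0.2$
$t{\left(L \right)} = - \frac{29}{5}$ ($t{\left(L \right)} = \left(- \frac{1}{5}\right) 4 - 5 = - \frac{4}{5} - 5 = - \frac{29}{5}$)
$\left(t{\left(-18 \right)} - 669\right) \left(-110\right) = \left(- \frac{29}{5} - 669\right) \left(-110\right) = \left(- \frac{3374}{5}\right) \left(-110\right) = 74228$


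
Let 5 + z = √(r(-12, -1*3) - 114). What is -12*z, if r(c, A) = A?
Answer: 60 - 36*I*√13 ≈ 60.0 - 129.8*I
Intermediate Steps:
z = -5 + 3*I*√13 (z = -5 + √(-1*3 - 114) = -5 + √(-3 - 114) = -5 + √(-117) = -5 + 3*I*√13 ≈ -5.0 + 10.817*I)
-12*z = -12*(-5 + 3*I*√13) = 60 - 36*I*√13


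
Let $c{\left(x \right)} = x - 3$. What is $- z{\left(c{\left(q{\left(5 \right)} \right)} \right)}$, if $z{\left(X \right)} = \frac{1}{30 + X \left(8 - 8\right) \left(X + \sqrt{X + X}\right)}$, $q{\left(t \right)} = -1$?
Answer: $- \frac{1}{30} \approx -0.033333$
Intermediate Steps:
$c{\left(x \right)} = -3 + x$ ($c{\left(x \right)} = x - 3 = -3 + x$)
$z{\left(X \right)} = \frac{1}{30}$ ($z{\left(X \right)} = \frac{1}{30 + X 0 \left(X + \sqrt{2 X}\right)} = \frac{1}{30 + 0 \left(X + \sqrt{2} \sqrt{X}\right)} = \frac{1}{30 + 0} = \frac{1}{30}$)
$- z{\left(c{\left(q{\left(5 \right)} \right)} \right)} = \left(-1\right) \frac{1}{30} = - \frac{1}{30}$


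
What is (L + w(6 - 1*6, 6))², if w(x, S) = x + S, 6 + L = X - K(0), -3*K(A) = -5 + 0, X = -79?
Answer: 58564/9 ≈ 6507.1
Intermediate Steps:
K(A) = 5/3 (K(A) = -(-5 + 0)/3 = -⅓*(-5) = 5/3)
L = -260/3 (L = -6 + (-79 - 1*5/3) = -6 + (-79 - 5/3) = -6 - 242/3 = -260/3 ≈ -86.667)
w(x, S) = S + x
(L + w(6 - 1*6, 6))² = (-260/3 + (6 + (6 - 1*6)))² = (-260/3 + (6 + (6 - 6)))² = (-260/3 + (6 + 0))² = (-260/3 + 6)² = (-242/3)² = 58564/9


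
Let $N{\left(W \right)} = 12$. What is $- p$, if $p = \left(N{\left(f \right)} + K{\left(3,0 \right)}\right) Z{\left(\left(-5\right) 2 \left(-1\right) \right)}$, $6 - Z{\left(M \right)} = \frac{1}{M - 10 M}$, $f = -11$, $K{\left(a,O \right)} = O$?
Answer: $- \frac{1082}{15} \approx -72.133$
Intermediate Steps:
$Z{\left(M \right)} = 6 + \frac{1}{9 M}$ ($Z{\left(M \right)} = 6 - \frac{1}{M - 10 M} = 6 - \frac{1}{\left(-9\right) M} = 6 - - \frac{1}{9 M} = 6 + \frac{1}{9 M}$)
$p = \frac{1082}{15}$ ($p = \left(12 + 0\right) \left(6 + \frac{1}{9 \left(-5\right) 2 \left(-1\right)}\right) = 12 \left(6 + \frac{1}{9 \left(\left(-10\right) \left(-1\right)\right)}\right) = 12 \left(6 + \frac{1}{9 \cdot 10}\right) = 12 \left(6 + \frac{1}{9} \cdot \frac{1}{10}\right) = 12 \left(6 + \frac{1}{90}\right) = 12 \cdot \frac{541}{90} = \frac{1082}{15} \approx 72.133$)
$- p = \left(-1\right) \frac{1082}{15} = - \frac{1082}{15}$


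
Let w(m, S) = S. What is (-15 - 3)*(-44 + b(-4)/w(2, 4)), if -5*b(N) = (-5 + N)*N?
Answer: 4122/5 ≈ 824.40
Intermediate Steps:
b(N) = -N*(-5 + N)/5 (b(N) = -(-5 + N)*N/5 = -N*(-5 + N)/5)
(-15 - 3)*(-44 + b(-4)/w(2, 4)) = (-15 - 3)*(-44 + ((⅕)*(-4)*(5 - 1*(-4)))/4) = -18*(-44 + ((⅕)*(-4)*(5 + 4))*(¼)) = -18*(-44 + ((⅕)*(-4)*9)*(¼)) = -18*(-44 - 36/5*¼) = -18*(-44 - 9/5) = -18*(-229/5) = 4122/5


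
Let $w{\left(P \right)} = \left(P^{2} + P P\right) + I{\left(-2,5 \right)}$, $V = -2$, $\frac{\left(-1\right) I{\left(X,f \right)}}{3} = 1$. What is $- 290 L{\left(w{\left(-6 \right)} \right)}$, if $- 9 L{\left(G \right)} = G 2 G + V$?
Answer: $\frac{2760800}{9} \approx 3.0676 \cdot 10^{5}$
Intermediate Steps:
$I{\left(X,f \right)} = -3$ ($I{\left(X,f \right)} = \left(-3\right) 1 = -3$)
$w{\left(P \right)} = -3 + 2 P^{2}$ ($w{\left(P \right)} = \left(P^{2} + P P\right) - 3 = \left(P^{2} + P^{2}\right) - 3 = 2 P^{2} - 3 = -3 + 2 P^{2}$)
$L{\left(G \right)} = \frac{2}{9} - \frac{2 G^{2}}{9}$ ($L{\left(G \right)} = - \frac{G 2 G - 2}{9} = - \frac{2 G^{2} - 2}{9} = - \frac{-2 + 2 G^{2}}{9} = \frac{2}{9} - \frac{2 G^{2}}{9}$)
$- 290 L{\left(w{\left(-6 \right)} \right)} = - 290 \left(\frac{2}{9} - \frac{2 \left(-3 + 2 \left(-6\right)^{2}\right)^{2}}{9}\right) = - 290 \left(\frac{2}{9} - \frac{2 \left(-3 + 2 \cdot 36\right)^{2}}{9}\right) = - 290 \left(\frac{2}{9} - \frac{2 \left(-3 + 72\right)^{2}}{9}\right) = - 290 \left(\frac{2}{9} - \frac{2 \cdot 69^{2}}{9}\right) = - 290 \left(\frac{2}{9} - 1058\right) = \left(-290\right) \left(- \frac{9520}{9}\right) = \frac{2760800}{9}$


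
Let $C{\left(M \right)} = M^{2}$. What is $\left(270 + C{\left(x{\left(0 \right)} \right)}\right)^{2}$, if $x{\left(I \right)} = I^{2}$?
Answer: $72900$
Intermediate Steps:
$\left(270 + C{\left(x{\left(0 \right)} \right)}\right)^{2} = \left(270 + \left(0^{2}\right)^{2}\right)^{2} = \left(270 + 0^{2}\right)^{2} = \left(270 + 0\right)^{2} = 270^{2} = 72900$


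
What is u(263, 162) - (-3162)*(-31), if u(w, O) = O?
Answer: -97860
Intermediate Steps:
u(263, 162) - (-3162)*(-31) = 162 - (-3162)*(-31) = 162 - 1*98022 = 162 - 98022 = -97860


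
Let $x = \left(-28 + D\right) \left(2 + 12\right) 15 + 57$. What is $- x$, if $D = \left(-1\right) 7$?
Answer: $7293$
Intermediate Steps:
$D = -7$
$x = -7293$ ($x = \left(-28 - 7\right) \left(2 + 12\right) 15 + 57 = \left(-35\right) 14 \cdot 15 + 57 = \left(-490\right) 15 + 57 = -7350 + 57 = -7293$)
$- x = \left(-1\right) \left(-7293\right) = 7293$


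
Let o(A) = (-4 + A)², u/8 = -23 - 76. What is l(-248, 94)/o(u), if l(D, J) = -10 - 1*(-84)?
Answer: 37/316808 ≈ 0.00011679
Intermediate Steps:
u = -792 (u = 8*(-23 - 76) = 8*(-99) = -792)
l(D, J) = 74 (l(D, J) = -10 + 84 = 74)
l(-248, 94)/o(u) = 74/((-4 - 792)²) = 74/((-796)²) = 74/633616 = 74*(1/633616) = 37/316808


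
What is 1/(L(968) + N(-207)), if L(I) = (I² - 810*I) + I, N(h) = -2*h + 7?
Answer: 1/154333 ≈ 6.4795e-6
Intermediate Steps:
N(h) = 7 - 2*h
L(I) = I² - 809*I
1/(L(968) + N(-207)) = 1/(968*(-809 + 968) + (7 - 2*(-207))) = 1/(968*159 + (7 + 414)) = 1/(153912 + 421) = 1/154333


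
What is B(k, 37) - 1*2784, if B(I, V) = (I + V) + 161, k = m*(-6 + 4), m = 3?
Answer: -2592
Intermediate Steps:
k = -6 (k = 3*(-6 + 4) = 3*(-2) = -6)
B(I, V) = 161 + I + V
B(k, 37) - 1*2784 = (161 - 6 + 37) - 1*2784 = 192 - 2784 = -2592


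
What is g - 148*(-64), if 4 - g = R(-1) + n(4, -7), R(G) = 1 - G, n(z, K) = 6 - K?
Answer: 9461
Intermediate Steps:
g = -11 (g = 4 - ((1 - 1*(-1)) + (6 - 1*(-7))) = 4 - ((1 + 1) + (6 + 7)) = 4 - (2 + 13) = 4 - 1*15 = 4 - 15 = -11)
g - 148*(-64) = -11 - 148*(-64) = -11 + 9472 = 9461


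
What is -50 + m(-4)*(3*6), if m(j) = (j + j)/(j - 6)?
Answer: -178/5 ≈ -35.600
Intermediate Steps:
m(j) = 2*j/(-6 + j) (m(j) = (2*j)/(-6 + j) = 2*j/(-6 + j))
-50 + m(-4)*(3*6) = -50 + (2*(-4)/(-6 - 4))*(3*6) = -50 + (2*(-4)/(-10))*18 = -50 + (2*(-4)*(-⅒))*18 = -50 + (⅘)*18 = -50 + 72/5 = -178/5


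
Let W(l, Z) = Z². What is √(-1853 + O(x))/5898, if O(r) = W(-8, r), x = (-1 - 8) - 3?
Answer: I*√1709/5898 ≈ 0.0070092*I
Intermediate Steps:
x = -12 (x = -9 - 3 = -12)
O(r) = r²
√(-1853 + O(x))/5898 = √(-1853 + (-12)²)/5898 = √(-1853 + 144)*(1/5898) = √(-1709)*(1/5898) = (I*√1709)*(1/5898) = I*√1709/5898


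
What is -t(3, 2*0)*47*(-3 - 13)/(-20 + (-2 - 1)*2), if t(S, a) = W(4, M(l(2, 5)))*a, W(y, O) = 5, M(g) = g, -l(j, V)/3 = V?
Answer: 0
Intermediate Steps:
l(j, V) = -3*V
t(S, a) = 5*a
-t(3, 2*0)*47*(-3 - 13)/(-20 + (-2 - 1)*2) = -(5*(2*0))*47*(-3 - 13)/(-20 + (-2 - 1)*2) = -(5*0)*47*(-16/(-20 - 3*2)) = -0*47*(-16/(-20 - 6)) = -0*(-16/(-26)) = -0*(-16*(-1/26)) = -0*8/13 = -1*0 = 0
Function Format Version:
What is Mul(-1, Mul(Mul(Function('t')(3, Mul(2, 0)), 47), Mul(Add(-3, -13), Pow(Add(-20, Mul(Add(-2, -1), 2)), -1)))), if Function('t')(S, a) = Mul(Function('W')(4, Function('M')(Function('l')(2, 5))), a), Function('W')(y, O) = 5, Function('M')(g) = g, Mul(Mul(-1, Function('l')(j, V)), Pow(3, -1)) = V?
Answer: 0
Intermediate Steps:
Function('l')(j, V) = Mul(-3, V)
Function('t')(S, a) = Mul(5, a)
Mul(-1, Mul(Mul(Function('t')(3, Mul(2, 0)), 47), Mul(Add(-3, -13), Pow(Add(-20, Mul(Add(-2, -1), 2)), -1)))) = Mul(-1, Mul(Mul(Mul(5, Mul(2, 0)), 47), Mul(Add(-3, -13), Pow(Add(-20, Mul(Add(-2, -1), 2)), -1)))) = Mul(-1, Mul(Mul(Mul(5, 0), 47), Mul(-16, Pow(Add(-20, Mul(-3, 2)), -1)))) = Mul(-1, Mul(Mul(0, 47), Mul(-16, Pow(Add(-20, -6), -1)))) = Mul(-1, Mul(0, Mul(-16, Pow(-26, -1)))) = Mul(-1, Mul(0, Mul(-16, Rational(-1, 26)))) = Mul(-1, Mul(0, Rational(8, 13))) = Mul(-1, 0) = 0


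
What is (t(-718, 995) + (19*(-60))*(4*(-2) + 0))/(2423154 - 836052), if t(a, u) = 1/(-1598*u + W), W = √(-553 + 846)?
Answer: 11528281006324915/2006201517868644657 - √293/4012403035737289314 ≈ 0.0057463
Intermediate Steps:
W = √293 ≈ 17.117
t(a, u) = 1/(√293 - 1598*u) (t(a, u) = 1/(-1598*u + √293) = 1/(√293 - 1598*u))
(t(-718, 995) + (19*(-60))*(4*(-2) + 0))/(2423154 - 836052) = (-1/(-√293 + 1598*995) + (19*(-60))*(4*(-2) + 0))/(2423154 - 836052) = (-1/(-√293 + 1590010) - 1140*(-8 + 0))/1587102 = (-1/(1590010 - √293) - 1140*(-8))*(1/1587102) = (-1/(1590010 - √293) + 9120)*(1/1587102) = (9120 - 1/(1590010 - √293))*(1/1587102) = 1520/264517 - 1/(1587102*(1590010 - √293))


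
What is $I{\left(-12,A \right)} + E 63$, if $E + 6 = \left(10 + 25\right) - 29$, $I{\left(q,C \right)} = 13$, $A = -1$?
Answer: $13$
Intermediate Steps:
$E = 0$ ($E = -6 + \left(\left(10 + 25\right) - 29\right) = -6 + \left(35 - 29\right) = -6 + 6 = 0$)
$I{\left(-12,A \right)} + E 63 = 13 + 0 \cdot 63 = 13 + 0 = 13$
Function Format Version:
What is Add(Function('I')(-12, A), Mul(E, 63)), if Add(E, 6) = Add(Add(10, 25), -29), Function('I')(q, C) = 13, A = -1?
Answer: 13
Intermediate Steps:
E = 0 (E = Add(-6, Add(Add(10, 25), -29)) = Add(-6, Add(35, -29)) = Add(-6, 6) = 0)
Add(Function('I')(-12, A), Mul(E, 63)) = Add(13, Mul(0, 63)) = Add(13, 0) = 13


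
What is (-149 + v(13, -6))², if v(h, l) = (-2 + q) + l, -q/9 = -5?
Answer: 12544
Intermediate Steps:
q = 45 (q = -9*(-5) = 45)
v(h, l) = 43 + l (v(h, l) = (-2 + 45) + l = 43 + l)
(-149 + v(13, -6))² = (-149 + (43 - 6))² = (-149 + 37)² = (-112)² = 12544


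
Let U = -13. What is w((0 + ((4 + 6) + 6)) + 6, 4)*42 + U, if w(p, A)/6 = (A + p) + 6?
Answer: 8051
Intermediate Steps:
w(p, A) = 36 + 6*A + 6*p (w(p, A) = 6*((A + p) + 6) = 6*(6 + A + p) = 36 + 6*A + 6*p)
w((0 + ((4 + 6) + 6)) + 6, 4)*42 + U = (36 + 6*4 + 6*((0 + ((4 + 6) + 6)) + 6))*42 - 13 = (36 + 24 + 6*((0 + (10 + 6)) + 6))*42 - 13 = (36 + 24 + 6*((0 + 16) + 6))*42 - 13 = (36 + 24 + 6*(16 + 6))*42 - 13 = (36 + 24 + 6*22)*42 - 13 = (36 + 24 + 132)*42 - 13 = 192*42 - 13 = 8064 - 13 = 8051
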